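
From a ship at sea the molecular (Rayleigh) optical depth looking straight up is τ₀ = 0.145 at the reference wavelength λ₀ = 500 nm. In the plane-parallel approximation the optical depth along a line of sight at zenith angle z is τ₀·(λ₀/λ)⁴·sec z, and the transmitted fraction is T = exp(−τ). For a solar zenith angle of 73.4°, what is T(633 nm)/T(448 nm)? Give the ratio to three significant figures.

1.80

Airmass: sec 73.4° = 3.5003.
τ(633 nm) = 0.145 × (500/633)⁴ × 3.5003 = 0.145 × 0.3893 × 3.5003 = 0.1976.
τ(448 nm) = 0.145 × (500/448)⁴ × 3.5003 = 0.145 × 1.5516 × 3.5003 = 0.7875.
T(633)/T(448) = exp(τ_B − τ_A) = exp(0.5899) = 1.8038.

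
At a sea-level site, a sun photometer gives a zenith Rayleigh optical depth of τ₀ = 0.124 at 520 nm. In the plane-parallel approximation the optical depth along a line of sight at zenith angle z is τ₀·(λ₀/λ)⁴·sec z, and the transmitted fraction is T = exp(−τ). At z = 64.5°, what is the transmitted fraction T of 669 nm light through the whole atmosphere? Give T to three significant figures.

sec 64.5° = 2.3228.
τ = 0.124 × (520/669)⁴ × 2.3228 = 0.124 × 0.3650 × 2.3228 = 0.1051.
T = exp(−0.1051) = 0.9002.

0.900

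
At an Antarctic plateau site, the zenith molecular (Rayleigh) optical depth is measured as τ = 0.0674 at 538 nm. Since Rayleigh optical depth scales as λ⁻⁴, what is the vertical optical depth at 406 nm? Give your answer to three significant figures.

τ(406 nm) = τ(538 nm) × (538/406)⁴ = 0.0674 × (1.3251)⁴ = 0.0674 × 3.0834 = 0.2078.

0.208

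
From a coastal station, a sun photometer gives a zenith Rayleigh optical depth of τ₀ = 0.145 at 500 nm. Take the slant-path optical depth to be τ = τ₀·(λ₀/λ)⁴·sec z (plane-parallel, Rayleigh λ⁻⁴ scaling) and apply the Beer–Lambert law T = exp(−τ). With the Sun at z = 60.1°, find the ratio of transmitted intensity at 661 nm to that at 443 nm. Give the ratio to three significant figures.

1.46

Airmass: sec 60.1° = 2.0061.
τ(661 nm) = 0.145 × (500/661)⁴ × 2.0061 = 0.145 × 0.3274 × 2.0061 = 0.0952.
τ(443 nm) = 0.145 × (500/443)⁴ × 2.0061 = 0.145 × 1.6228 × 2.0061 = 0.4720.
T(661)/T(443) = exp(τ_B − τ_A) = exp(0.3768) = 1.4576.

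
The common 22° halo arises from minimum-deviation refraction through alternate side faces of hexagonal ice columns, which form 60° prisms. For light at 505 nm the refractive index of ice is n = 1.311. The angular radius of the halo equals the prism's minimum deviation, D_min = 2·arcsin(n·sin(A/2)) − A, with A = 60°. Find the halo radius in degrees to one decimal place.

n·sin(A/2) = 1.311 × sin 30° = 1.311 × 0.5000 = 0.6555.
D_min = 2·arcsin(0.6555) − 60° = 2 × 40.958° − 60° = 21.915°.

21.9°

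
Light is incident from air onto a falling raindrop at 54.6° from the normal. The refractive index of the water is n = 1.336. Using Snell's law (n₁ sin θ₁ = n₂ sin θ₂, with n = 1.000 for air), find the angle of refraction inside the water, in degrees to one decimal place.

37.6°

Snell: sin θ_r = sin θ_i / n = sin 54.6° / 1.336 = 0.8151 / 1.336 = 0.6101.
θ_r = arcsin(0.6101) = 37.60°.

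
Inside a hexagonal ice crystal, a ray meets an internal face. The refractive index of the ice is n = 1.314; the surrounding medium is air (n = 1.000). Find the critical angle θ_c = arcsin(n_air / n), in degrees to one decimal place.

sin θ_c = n_air / n = 1.000 / 1.314 = 0.7610.
θ_c = arcsin(0.7610) = 49.56°.

49.6°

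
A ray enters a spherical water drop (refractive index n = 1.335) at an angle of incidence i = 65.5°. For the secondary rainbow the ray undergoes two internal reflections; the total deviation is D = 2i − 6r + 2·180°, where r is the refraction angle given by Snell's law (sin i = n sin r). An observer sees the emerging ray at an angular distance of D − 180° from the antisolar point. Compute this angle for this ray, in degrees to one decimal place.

53.2°

sin r = sin 65.5° / 1.335 = 0.9100/1.335 = 0.6816; r = 42.97°.
D = 2·65.5° − 6·42.97° + 2·180° = 131.00° − 257.82° + 360° = 233.18°.
Angle from antisolar point = D − 180° = 53.18°.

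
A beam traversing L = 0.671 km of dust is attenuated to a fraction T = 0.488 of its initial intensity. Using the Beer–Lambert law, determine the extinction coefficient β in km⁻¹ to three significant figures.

1.07 km⁻¹

Beer–Lambert: T = exp(−βL) ⇒ β = −ln(T)/L = −ln(0.488)/0.671 = 0.7174/0.671 = 1.069 km⁻¹.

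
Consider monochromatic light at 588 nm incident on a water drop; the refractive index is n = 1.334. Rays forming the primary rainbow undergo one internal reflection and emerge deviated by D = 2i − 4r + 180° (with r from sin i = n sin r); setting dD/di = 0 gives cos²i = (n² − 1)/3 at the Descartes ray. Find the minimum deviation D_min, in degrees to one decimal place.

cos²i = (1.77956 − 1)/3 = 0.25985; i = arccos(0.50976) = 59.352°.
sin r = sin 59.352°/1.334 = 0.64492; r = 40.159°.
D_min = 2·59.352° − 4·40.159° + 180° = 138.067°.

138.1°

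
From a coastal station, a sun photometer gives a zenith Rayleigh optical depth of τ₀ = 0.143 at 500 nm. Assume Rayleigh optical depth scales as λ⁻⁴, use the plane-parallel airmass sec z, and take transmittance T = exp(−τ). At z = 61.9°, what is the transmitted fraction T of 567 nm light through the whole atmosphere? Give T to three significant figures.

0.832

sec 61.9° = 2.1231.
τ = 0.143 × (500/567)⁴ × 2.1231 = 0.143 × 0.6047 × 2.1231 = 0.1836.
T = exp(−0.1836) = 0.8323.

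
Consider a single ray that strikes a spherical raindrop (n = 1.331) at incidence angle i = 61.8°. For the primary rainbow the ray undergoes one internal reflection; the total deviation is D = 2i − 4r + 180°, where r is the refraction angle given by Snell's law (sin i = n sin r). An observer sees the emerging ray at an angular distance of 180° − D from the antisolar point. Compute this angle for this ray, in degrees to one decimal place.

42.3°

sin r = sin 61.8° / 1.331 = 0.8813/1.331 = 0.6621; r = 41.46°.
D = 2·61.8° − 4·41.46° + 180° = 123.60° − 165.85° + 180° = 137.75°.
Angle from antisolar point = 180° − D = 42.25°.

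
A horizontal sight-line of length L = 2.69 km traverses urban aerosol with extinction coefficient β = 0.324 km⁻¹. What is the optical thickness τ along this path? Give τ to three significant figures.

τ = β·L = 0.324 × 2.69 = 0.8716.

0.872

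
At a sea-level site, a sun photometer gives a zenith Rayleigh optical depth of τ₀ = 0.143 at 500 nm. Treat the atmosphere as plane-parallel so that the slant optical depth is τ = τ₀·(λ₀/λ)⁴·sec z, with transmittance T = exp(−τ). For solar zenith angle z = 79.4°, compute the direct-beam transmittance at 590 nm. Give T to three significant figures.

sec 79.4° = 5.4362.
τ = 0.143 × (500/590)⁴ × 5.4362 = 0.143 × 0.5158 × 5.4362 = 0.4010.
T = exp(−0.4010) = 0.6697.

0.670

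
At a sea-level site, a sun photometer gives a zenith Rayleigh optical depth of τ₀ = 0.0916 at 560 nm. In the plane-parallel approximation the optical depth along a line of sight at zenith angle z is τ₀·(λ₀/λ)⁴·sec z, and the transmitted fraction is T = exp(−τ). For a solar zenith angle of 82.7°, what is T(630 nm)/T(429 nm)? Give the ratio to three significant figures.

Airmass: sec 82.7° = 7.8700.
τ(630 nm) = 0.0916 × (560/630)⁴ × 7.8700 = 0.0916 × 0.6243 × 7.8700 = 0.4501.
τ(429 nm) = 0.0916 × (560/429)⁴ × 7.8700 = 0.0916 × 2.9035 × 7.8700 = 2.0931.
T(630)/T(429) = exp(τ_B − τ_A) = exp(1.6431) = 5.1710.

5.17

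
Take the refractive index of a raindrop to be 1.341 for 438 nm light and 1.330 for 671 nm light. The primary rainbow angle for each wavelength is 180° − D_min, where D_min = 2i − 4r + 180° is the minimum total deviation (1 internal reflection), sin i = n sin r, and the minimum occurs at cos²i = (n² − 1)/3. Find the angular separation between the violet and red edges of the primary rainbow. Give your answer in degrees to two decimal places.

At 438 nm (n = 1.341): cos²i = 0.26609 → i = 58.946°, r = 39.705°, D_min = 139.071°, rainbow angle = 40.929°.
At 671 nm (n = 1.330): cos²i = 0.25630 → i = 59.585°, r = 40.422°, D_min = 137.484°, rainbow angle = 42.516°.
Angular width = |40.929° − 42.516°| = 1.588°.

1.59°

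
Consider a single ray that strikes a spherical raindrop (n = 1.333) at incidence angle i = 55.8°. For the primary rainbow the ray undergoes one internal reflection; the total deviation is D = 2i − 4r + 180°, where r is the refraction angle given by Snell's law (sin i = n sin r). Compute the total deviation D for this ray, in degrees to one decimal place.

sin r = sin 55.8° / 1.333 = 0.8271/1.333 = 0.6205; r = 38.35°.
D = 2·55.8° − 4·38.35° + 180° = 111.60° − 153.40° + 180° = 138.20°.

138.2°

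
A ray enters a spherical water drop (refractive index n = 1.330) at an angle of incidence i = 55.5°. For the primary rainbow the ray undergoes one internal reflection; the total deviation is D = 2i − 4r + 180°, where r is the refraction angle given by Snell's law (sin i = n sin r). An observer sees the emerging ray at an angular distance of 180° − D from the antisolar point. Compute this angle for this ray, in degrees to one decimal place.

42.2°

sin r = sin 55.5° / 1.330 = 0.8241/1.330 = 0.6196; r = 38.29°.
D = 2·55.5° − 4·38.29° + 180° = 111.00° − 153.16° + 180° = 137.84°.
Angle from antisolar point = 180° − D = 42.16°.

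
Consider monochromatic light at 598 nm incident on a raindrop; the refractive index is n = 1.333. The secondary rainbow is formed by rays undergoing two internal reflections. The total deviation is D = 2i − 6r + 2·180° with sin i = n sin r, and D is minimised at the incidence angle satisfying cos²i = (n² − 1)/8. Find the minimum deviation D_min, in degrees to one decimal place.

cos²i = (1.77689 − 1)/8 = 0.09711; i = arccos(0.31163) = 71.843°.
sin r = sin 71.843°/1.333 = 0.71283; r = 45.466°.
D_min = 2·71.843° − 6·45.466° + 360° = 230.891°.

230.9°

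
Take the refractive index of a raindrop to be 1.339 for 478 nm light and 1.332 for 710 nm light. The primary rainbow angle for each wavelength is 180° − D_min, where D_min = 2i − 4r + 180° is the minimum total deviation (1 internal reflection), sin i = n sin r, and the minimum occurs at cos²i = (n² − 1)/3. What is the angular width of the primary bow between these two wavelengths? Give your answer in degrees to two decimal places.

1.01°

At 478 nm (n = 1.339): cos²i = 0.26431 → i = 59.062°, r = 39.834°, D_min = 138.786°, rainbow angle = 41.214°.
At 710 nm (n = 1.332): cos²i = 0.25807 → i = 59.469°, r = 40.290°, D_min = 137.776°, rainbow angle = 42.224°.
Angular width = |41.214° − 42.224°| = 1.010°.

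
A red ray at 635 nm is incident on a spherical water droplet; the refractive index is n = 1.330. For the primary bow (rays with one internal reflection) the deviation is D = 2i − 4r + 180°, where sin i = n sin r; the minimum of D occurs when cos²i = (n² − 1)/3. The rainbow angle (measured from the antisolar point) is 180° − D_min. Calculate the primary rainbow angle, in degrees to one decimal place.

42.5°

cos²i = (1.76890 − 1)/3 = 0.25630; i = arccos(0.50626) = 59.585°.
sin r = sin 59.585°/1.330 = 0.64841; r = 40.422°.
D_min = 2·59.585° − 4·40.422° + 180° = 137.484°.
Rainbow angle = 180° − D_min = 42.516°.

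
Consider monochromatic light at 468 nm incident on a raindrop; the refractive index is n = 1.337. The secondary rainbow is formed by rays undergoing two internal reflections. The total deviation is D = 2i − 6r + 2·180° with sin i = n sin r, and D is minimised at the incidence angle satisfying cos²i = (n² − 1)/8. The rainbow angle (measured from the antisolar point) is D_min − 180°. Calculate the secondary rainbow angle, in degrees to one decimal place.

51.9°

cos²i = (1.78757 − 1)/8 = 0.09845; i = arccos(0.31376) = 71.714°.
sin r = sin 71.714°/1.337 = 0.71017; r = 45.249°.
D_min = 2·71.714° − 6·45.249° + 360° = 231.934°.
Rainbow angle = D_min − 180° = 51.934°.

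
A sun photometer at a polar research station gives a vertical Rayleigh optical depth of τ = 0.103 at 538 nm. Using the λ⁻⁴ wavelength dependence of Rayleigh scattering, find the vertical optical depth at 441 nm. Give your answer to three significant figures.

τ(441 nm) = τ(538 nm) × (538/441)⁴ = 0.103 × (1.2200)⁴ = 0.103 × 2.2150 = 0.2281.

0.228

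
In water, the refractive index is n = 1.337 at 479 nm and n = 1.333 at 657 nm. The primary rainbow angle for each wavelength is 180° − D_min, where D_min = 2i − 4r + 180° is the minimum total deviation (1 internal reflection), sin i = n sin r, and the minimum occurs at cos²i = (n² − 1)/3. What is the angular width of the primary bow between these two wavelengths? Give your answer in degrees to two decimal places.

At 479 nm (n = 1.337): cos²i = 0.26252 → i = 59.178°, r = 39.964°, D_min = 138.500°, rainbow angle = 41.500°.
At 657 nm (n = 1.333): cos²i = 0.25896 → i = 59.410°, r = 40.225°, D_min = 137.922°, rainbow angle = 42.078°.
Angular width = |41.500° − 42.078°| = 0.578°.

0.58°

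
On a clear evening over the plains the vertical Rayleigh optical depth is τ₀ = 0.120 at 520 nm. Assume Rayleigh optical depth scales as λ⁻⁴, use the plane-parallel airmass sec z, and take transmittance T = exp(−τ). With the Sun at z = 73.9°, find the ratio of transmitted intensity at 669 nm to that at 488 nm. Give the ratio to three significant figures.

Airmass: sec 73.9° = 3.6060.
τ(669 nm) = 0.120 × (520/669)⁴ × 3.6060 = 0.120 × 0.3650 × 3.6060 = 0.1579.
τ(488 nm) = 0.120 × (520/488)⁴ × 3.6060 = 0.120 × 1.2892 × 3.6060 = 0.5579.
T(669)/T(488) = exp(τ_B − τ_A) = exp(0.3999) = 1.4917.

1.49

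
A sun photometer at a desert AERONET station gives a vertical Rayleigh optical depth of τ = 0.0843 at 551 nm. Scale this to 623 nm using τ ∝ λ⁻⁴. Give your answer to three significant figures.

τ(623 nm) = τ(551 nm) × (551/623)⁴ = 0.0843 × (0.8844)⁴ = 0.0843 × 0.6119 = 0.0516.

0.0516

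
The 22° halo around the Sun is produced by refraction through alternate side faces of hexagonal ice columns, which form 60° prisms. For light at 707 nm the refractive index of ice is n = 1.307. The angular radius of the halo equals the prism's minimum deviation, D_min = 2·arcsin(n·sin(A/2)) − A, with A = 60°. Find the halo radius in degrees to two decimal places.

n·sin(A/2) = 1.307 × sin 30° = 1.307 × 0.5000 = 0.6535.
D_min = 2·arcsin(0.6535) − 60° = 2 × 40.806° − 60° = 21.612°.

21.61°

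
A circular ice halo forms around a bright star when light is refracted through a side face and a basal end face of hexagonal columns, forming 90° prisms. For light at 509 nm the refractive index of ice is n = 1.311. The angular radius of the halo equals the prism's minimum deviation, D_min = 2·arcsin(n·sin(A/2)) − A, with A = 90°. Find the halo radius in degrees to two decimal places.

n·sin(A/2) = 1.311 × sin 45° = 1.311 × 0.7071 = 0.9270.
D_min = 2·arcsin(0.9270) − 90° = 2 × 67.974° − 90° = 45.949°.

45.95°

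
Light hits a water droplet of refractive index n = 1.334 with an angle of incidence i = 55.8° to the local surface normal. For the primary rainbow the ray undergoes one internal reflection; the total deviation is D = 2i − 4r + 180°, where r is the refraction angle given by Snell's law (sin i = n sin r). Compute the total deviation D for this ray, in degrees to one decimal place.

138.3°

sin r = sin 55.8° / 1.334 = 0.8271/1.334 = 0.6200; r = 38.32°.
D = 2·55.8° − 4·38.32° + 180° = 111.60° − 153.26° + 180° = 138.34°.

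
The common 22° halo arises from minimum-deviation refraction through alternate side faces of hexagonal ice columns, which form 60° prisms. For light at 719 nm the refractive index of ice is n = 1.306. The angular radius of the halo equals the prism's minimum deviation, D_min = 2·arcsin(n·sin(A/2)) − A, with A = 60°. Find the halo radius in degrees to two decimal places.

21.54°

n·sin(A/2) = 1.306 × sin 30° = 1.306 × 0.5000 = 0.6530.
D_min = 2·arcsin(0.6530) − 60° = 2 × 40.768° − 60° = 21.536°.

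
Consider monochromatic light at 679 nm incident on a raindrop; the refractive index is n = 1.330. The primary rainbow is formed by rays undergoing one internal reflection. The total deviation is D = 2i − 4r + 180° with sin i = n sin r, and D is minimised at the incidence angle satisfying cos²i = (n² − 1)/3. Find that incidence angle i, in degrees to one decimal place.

59.6°

cos²i = (1.330² − 1)/3 = (1.76890 − 1)/3 = 0.25630.
cos i = 0.50626, so i = 59.585°.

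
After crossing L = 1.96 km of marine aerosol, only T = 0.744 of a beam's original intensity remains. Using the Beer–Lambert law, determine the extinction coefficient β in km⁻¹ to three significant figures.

Beer–Lambert: T = exp(−βL) ⇒ β = −ln(T)/L = −ln(0.744)/1.96 = 0.2957/1.96 = 0.1509 km⁻¹.

0.151 km⁻¹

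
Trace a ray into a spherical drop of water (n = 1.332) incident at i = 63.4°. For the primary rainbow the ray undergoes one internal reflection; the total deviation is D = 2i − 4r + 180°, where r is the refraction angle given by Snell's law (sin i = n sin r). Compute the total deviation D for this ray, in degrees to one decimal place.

sin r = sin 63.4° / 1.332 = 0.8942/1.332 = 0.6713; r = 42.17°.
D = 2·63.4° − 4·42.17° + 180° = 126.80° − 168.67° + 180° = 138.13°.

138.1°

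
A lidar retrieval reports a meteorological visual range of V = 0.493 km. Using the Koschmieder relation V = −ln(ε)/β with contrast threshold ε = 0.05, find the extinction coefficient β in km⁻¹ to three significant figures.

β = −ln(0.05) / V = 2.996 / 0.493 = 6.0765 km⁻¹.

6.08 km⁻¹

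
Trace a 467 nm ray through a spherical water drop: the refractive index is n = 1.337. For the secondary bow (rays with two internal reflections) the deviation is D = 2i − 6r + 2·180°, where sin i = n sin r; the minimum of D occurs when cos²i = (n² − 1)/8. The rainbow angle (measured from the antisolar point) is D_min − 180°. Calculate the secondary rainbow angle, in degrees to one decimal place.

51.9°

cos²i = (1.78757 − 1)/8 = 0.09845; i = arccos(0.31376) = 71.714°.
sin r = sin 71.714°/1.337 = 0.71017; r = 45.249°.
D_min = 2·71.714° − 6·45.249° + 360° = 231.934°.
Rainbow angle = D_min − 180° = 51.934°.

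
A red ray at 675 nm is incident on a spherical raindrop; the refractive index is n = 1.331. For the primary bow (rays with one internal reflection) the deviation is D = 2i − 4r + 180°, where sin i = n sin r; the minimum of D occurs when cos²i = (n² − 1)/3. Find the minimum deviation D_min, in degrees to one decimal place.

137.6°

cos²i = (1.77156 − 1)/3 = 0.25719; i = arccos(0.50714) = 59.527°.
sin r = sin 59.527°/1.331 = 0.64753; r = 40.356°.
D_min = 2·59.527° − 4·40.356° + 180° = 137.630°.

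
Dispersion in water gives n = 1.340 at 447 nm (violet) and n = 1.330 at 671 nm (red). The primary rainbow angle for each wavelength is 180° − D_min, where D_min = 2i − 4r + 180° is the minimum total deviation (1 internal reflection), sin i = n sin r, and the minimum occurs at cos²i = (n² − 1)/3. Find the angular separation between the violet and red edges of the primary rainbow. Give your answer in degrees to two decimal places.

At 447 nm (n = 1.340): cos²i = 0.26520 → i = 59.004°, r = 39.770°, D_min = 138.929°, rainbow angle = 41.071°.
At 671 nm (n = 1.330): cos²i = 0.25630 → i = 59.585°, r = 40.422°, D_min = 137.484°, rainbow angle = 42.516°.
Angular width = |41.071° − 42.516°| = 1.445°.

1.45°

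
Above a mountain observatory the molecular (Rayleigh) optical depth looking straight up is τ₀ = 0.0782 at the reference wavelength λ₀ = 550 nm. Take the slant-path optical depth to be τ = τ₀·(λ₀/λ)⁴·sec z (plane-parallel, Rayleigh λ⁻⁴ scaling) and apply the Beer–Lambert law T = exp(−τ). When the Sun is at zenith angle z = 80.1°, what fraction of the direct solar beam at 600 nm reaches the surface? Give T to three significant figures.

sec 80.1° = 5.8164.
τ = 0.0782 × (550/600)⁴ × 5.8164 = 0.0782 × 0.7061 × 5.8164 = 0.3211.
T = exp(−0.3211) = 0.7253.

0.725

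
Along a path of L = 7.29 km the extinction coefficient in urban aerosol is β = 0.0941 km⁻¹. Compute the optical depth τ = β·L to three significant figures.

0.686

τ = β·L = 0.0941 × 7.29 = 0.6860.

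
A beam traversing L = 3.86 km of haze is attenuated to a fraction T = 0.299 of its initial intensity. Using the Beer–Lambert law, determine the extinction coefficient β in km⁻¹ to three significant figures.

0.313 km⁻¹

Beer–Lambert: T = exp(−βL) ⇒ β = −ln(T)/L = −ln(0.299)/3.86 = 1.2073/3.86 = 0.3128 km⁻¹.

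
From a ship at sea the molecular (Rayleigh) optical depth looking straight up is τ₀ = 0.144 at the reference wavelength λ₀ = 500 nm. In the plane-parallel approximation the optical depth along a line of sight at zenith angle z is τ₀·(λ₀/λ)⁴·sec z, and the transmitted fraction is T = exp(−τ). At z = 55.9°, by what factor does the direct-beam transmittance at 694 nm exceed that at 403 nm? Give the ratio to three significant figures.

Airmass: sec 55.9° = 1.7837.
τ(694 nm) = 0.144 × (500/694)⁴ × 1.7837 = 0.144 × 0.2694 × 1.7837 = 0.0692.
τ(403 nm) = 0.144 × (500/403)⁴ × 1.7837 = 0.144 × 2.3695 × 1.7837 = 0.6086.
T(694)/T(403) = exp(τ_B − τ_A) = exp(0.5394) = 1.7150.

1.71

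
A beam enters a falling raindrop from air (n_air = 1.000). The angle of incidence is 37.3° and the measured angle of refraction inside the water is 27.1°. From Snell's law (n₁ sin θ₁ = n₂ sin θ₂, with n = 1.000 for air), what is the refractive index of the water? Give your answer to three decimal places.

n = sin θ_i / sin θ_r = sin 37.3° / sin 27.1° = 0.6060 / 0.4555 = 1.3302.

1.330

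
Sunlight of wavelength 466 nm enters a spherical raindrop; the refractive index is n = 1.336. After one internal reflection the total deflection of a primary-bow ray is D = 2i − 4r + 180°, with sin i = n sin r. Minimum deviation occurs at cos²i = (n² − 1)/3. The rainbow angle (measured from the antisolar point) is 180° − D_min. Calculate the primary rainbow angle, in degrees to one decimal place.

cos²i = (1.78490 − 1)/3 = 0.26163; i = arccos(0.51150) = 59.236°.
sin r = sin 59.236°/1.336 = 0.64318; r = 40.029°.
D_min = 2·59.236° − 4·40.029° + 180° = 138.356°.
Rainbow angle = 180° − D_min = 41.644°.

41.6°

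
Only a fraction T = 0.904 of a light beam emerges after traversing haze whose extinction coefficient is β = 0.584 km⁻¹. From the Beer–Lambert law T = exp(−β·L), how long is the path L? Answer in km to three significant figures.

Beer–Lambert: T = exp(−βL) ⇒ L = −ln(T)/β = −ln(0.904)/0.584 = 0.1009/0.584 = 0.1728 km.

0.173 km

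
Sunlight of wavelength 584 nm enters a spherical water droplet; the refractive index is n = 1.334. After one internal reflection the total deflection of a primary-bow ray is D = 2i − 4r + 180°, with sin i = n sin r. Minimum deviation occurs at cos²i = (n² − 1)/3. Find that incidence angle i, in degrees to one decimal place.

cos²i = (1.334² − 1)/3 = (1.77956 − 1)/3 = 0.25985.
cos i = 0.50976, so i = 59.352°.

59.4°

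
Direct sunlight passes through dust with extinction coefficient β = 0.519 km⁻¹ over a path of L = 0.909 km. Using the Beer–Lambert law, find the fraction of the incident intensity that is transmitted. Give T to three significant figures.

τ = β·L = 0.519 × 0.909 = 0.4718.
T = exp(−0.4718) = 0.6239.

0.624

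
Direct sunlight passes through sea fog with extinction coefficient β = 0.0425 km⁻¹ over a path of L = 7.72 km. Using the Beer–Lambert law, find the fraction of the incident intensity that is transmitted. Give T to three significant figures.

0.720

τ = β·L = 0.0425 × 7.72 = 0.3281.
T = exp(−0.3281) = 0.7203.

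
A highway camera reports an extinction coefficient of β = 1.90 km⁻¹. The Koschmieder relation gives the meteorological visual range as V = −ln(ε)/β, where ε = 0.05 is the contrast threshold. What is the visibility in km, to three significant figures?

V = −ln(0.05) / 1.90 = 2.996 / 1.90 = 1.5767 km.

1.58 km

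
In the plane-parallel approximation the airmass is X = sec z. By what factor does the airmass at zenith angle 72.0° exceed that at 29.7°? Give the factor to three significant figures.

2.81

X(72.0°)/X(29.7°) = sec 72.0° / sec 29.7° = cos 29.7° / cos 72.0° = 0.8686/0.3090 = 2.8110.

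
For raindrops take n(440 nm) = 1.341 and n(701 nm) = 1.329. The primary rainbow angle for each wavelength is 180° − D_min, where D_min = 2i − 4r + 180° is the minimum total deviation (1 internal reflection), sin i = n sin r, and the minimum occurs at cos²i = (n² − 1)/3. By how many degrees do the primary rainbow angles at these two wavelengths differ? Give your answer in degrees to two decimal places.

1.73°

At 440 nm (n = 1.341): cos²i = 0.26609 → i = 58.946°, r = 39.705°, D_min = 139.071°, rainbow angle = 40.929°.
At 701 nm (n = 1.329): cos²i = 0.25541 → i = 59.643°, r = 40.487°, D_min = 137.337°, rainbow angle = 42.663°.
Angular width = |40.929° − 42.663°| = 1.735°.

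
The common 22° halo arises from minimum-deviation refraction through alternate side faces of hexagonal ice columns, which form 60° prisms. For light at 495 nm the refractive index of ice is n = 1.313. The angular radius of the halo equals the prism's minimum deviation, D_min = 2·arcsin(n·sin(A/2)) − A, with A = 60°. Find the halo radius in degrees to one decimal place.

22.1°

n·sin(A/2) = 1.313 × sin 30° = 1.313 × 0.5000 = 0.6565.
D_min = 2·arcsin(0.6565) − 60° = 2 × 41.033° − 60° = 22.067°.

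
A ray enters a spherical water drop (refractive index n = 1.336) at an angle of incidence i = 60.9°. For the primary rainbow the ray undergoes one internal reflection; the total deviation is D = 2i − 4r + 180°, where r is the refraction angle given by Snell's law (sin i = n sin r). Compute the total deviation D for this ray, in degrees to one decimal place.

sin r = sin 60.9° / 1.336 = 0.8738/1.336 = 0.6540; r = 40.85°.
D = 2·60.9° − 4·40.85° + 180° = 121.80° − 163.38° + 180° = 138.42°.

138.4°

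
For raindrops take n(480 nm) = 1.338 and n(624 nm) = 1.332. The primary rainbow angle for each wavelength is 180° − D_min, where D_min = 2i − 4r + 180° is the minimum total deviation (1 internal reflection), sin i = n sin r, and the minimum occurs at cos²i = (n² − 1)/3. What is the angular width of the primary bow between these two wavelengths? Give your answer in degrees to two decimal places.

0.87°

At 480 nm (n = 1.338): cos²i = 0.26341 → i = 59.120°, r = 39.899°, D_min = 138.643°, rainbow angle = 41.357°.
At 624 nm (n = 1.332): cos²i = 0.25807 → i = 59.469°, r = 40.290°, D_min = 137.776°, rainbow angle = 42.224°.
Angular width = |41.357° − 42.224°| = 0.867°.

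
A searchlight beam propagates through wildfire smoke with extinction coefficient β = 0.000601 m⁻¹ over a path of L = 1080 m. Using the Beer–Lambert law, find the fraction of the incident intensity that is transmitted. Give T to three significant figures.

τ = β·L = 0.000601 × 1080 = 0.6491.
T = exp(−0.6491) = 0.5225.

0.523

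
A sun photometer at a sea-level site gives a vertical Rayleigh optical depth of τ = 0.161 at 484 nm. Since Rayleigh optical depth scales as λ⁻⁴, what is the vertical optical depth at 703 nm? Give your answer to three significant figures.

0.0362

τ(703 nm) = τ(484 nm) × (484/703)⁴ = 0.161 × (0.6885)⁴ = 0.161 × 0.2247 = 0.0362.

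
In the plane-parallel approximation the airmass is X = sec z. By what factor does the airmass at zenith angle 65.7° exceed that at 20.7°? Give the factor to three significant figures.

X(65.7°)/X(20.7°) = sec 65.7° / sec 20.7° = cos 20.7° / cos 65.7° = 0.9354/0.4115 = 2.2732.

2.27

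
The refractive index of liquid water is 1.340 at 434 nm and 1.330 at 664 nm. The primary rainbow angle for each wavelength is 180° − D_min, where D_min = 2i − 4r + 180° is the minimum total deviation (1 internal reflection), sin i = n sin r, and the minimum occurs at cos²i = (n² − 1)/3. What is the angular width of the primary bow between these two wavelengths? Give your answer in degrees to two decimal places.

At 434 nm (n = 1.340): cos²i = 0.26520 → i = 59.004°, r = 39.770°, D_min = 138.929°, rainbow angle = 41.071°.
At 664 nm (n = 1.330): cos²i = 0.25630 → i = 59.585°, r = 40.422°, D_min = 137.484°, rainbow angle = 42.516°.
Angular width = |41.071° − 42.516°| = 1.445°.

1.45°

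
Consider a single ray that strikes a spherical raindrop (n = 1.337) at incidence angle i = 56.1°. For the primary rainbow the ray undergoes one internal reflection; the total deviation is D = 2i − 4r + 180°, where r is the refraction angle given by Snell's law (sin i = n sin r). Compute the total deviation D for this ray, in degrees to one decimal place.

138.7°

sin r = sin 56.1° / 1.337 = 0.8300/1.337 = 0.6208; r = 38.37°.
D = 2·56.1° − 4·38.37° + 180° = 112.20° − 153.50° + 180° = 138.70°.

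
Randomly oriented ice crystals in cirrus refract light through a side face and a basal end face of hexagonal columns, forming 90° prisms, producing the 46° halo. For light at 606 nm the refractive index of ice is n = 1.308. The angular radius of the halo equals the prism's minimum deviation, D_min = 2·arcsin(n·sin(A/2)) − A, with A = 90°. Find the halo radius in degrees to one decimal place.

n·sin(A/2) = 1.308 × sin 45° = 1.308 × 0.7071 = 0.9249.
D_min = 2·arcsin(0.9249) − 90° = 2 × 67.653° − 90° = 45.305°.

45.3°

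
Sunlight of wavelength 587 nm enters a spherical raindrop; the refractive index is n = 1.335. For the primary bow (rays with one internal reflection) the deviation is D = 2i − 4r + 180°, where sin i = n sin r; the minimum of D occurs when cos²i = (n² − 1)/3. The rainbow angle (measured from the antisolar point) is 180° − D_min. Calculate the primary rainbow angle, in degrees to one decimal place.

41.8°

cos²i = (1.78222 − 1)/3 = 0.26074; i = arccos(0.51063) = 59.294°.
sin r = sin 59.294°/1.335 = 0.64405; r = 40.094°.
D_min = 2·59.294° − 4·40.094° + 180° = 138.212°.
Rainbow angle = 180° − D_min = 41.788°.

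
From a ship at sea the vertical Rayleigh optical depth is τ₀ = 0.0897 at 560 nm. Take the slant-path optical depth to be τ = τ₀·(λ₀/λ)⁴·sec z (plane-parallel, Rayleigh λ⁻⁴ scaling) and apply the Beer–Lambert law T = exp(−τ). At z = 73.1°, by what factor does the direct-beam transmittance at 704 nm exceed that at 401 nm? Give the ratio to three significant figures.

2.86

Airmass: sec 73.1° = 3.4399.
τ(704 nm) = 0.0897 × (560/704)⁴ × 3.4399 = 0.0897 × 0.4004 × 3.4399 = 0.1235.
τ(401 nm) = 0.0897 × (560/401)⁴ × 3.4399 = 0.0897 × 3.8034 × 3.4399 = 1.1736.
T(704)/T(401) = exp(τ_B − τ_A) = exp(1.0501) = 2.8578.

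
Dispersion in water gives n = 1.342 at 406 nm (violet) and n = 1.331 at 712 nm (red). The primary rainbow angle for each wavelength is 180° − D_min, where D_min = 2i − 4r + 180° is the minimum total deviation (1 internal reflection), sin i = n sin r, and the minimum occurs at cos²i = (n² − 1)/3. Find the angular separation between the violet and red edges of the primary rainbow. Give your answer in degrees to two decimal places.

At 406 nm (n = 1.342): cos²i = 0.26699 → i = 58.888°, r = 39.641°, D_min = 139.213°, rainbow angle = 40.787°.
At 712 nm (n = 1.331): cos²i = 0.25719 → i = 59.527°, r = 40.356°, D_min = 137.630°, rainbow angle = 42.370°.
Angular width = |40.787° − 42.370°| = 1.583°.

1.58°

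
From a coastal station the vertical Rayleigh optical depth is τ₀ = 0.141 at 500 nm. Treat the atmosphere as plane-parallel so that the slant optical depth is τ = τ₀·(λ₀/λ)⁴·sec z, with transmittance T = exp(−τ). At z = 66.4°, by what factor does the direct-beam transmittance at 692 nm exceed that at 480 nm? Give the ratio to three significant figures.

Airmass: sec 66.4° = 2.4978.
τ(692 nm) = 0.141 × (500/692)⁴ × 2.4978 = 0.141 × 0.2726 × 2.4978 = 0.0960.
τ(480 nm) = 0.141 × (500/480)⁴ × 2.4978 = 0.141 × 1.1774 × 2.4978 = 0.4147.
T(692)/T(480) = exp(τ_B − τ_A) = exp(0.3187) = 1.3753.

1.38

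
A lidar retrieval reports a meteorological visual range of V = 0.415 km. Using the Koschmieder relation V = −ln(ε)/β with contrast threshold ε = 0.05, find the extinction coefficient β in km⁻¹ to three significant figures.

β = −ln(0.05) / V = 2.996 / 0.415 = 7.2186 km⁻¹.

7.22 km⁻¹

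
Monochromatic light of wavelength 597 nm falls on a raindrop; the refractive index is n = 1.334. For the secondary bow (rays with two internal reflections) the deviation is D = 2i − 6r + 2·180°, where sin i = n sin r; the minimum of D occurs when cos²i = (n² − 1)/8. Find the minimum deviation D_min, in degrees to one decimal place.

cos²i = (1.77956 − 1)/8 = 0.09744; i = arccos(0.31216) = 71.810°.
sin r = sin 71.810°/1.334 = 0.71217; r = 45.411°.
D_min = 2·71.810° − 6·45.411° + 360° = 231.153°.

231.2°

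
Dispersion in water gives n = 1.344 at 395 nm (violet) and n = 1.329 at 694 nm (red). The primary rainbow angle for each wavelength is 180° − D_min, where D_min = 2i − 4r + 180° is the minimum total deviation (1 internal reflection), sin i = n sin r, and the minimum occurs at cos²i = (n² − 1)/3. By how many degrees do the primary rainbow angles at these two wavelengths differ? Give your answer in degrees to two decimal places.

2.16°

At 395 nm (n = 1.344): cos²i = 0.26878 → i = 58.772°, r = 39.512°, D_min = 139.495°, rainbow angle = 40.505°.
At 694 nm (n = 1.329): cos²i = 0.25541 → i = 59.643°, r = 40.487°, D_min = 137.337°, rainbow angle = 42.663°.
Angular width = |40.505° − 42.663°| = 2.158°.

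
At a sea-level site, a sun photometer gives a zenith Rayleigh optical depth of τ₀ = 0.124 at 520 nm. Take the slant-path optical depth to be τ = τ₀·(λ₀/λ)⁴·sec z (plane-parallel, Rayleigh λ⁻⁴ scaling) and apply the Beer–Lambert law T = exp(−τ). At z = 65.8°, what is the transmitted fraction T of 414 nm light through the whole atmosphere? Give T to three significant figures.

sec 65.8° = 2.4395.
τ = 0.124 × (520/414)⁴ × 2.4395 = 0.124 × 2.4889 × 2.4395 = 0.7529.
T = exp(−0.7529) = 0.4710.

0.471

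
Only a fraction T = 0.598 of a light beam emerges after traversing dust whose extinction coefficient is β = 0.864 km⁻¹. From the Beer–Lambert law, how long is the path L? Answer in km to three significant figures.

Beer–Lambert: T = exp(−βL) ⇒ L = −ln(T)/β = −ln(0.598)/0.864 = 0.5142/0.864 = 0.5951 km.

0.595 km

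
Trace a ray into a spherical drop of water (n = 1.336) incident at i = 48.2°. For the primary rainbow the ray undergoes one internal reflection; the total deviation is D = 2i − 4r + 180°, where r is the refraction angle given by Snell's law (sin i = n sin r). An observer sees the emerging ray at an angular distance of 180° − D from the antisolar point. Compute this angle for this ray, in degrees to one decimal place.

39.3°

sin r = sin 48.2° / 1.336 = 0.7455/1.336 = 0.5580; r = 33.92°.
D = 2·48.2° − 4·33.92° + 180° = 96.40° − 135.67° + 180° = 140.73°.
Angle from antisolar point = 180° − D = 39.27°.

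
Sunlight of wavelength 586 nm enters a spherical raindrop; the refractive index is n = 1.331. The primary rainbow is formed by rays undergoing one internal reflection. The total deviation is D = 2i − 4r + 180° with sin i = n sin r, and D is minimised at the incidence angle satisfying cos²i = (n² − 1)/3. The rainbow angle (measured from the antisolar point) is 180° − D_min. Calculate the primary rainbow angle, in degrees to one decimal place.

cos²i = (1.77156 − 1)/3 = 0.25719; i = arccos(0.50714) = 59.527°.
sin r = sin 59.527°/1.331 = 0.64753; r = 40.356°.
D_min = 2·59.527° − 4·40.356° + 180° = 137.630°.
Rainbow angle = 180° − D_min = 42.370°.

42.4°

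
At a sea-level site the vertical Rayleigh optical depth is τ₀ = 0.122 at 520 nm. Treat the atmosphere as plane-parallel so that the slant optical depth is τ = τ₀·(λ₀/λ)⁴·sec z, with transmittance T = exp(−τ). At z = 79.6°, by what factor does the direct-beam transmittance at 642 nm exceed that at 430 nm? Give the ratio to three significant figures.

Airmass: sec 79.6° = 5.5396.
τ(642 nm) = 0.122 × (520/642)⁴ × 5.5396 = 0.122 × 0.4304 × 5.5396 = 0.2909.
τ(430 nm) = 0.122 × (520/430)⁴ × 5.5396 = 0.122 × 2.1386 × 5.5396 = 1.4454.
T(642)/T(430) = exp(τ_B − τ_A) = exp(1.1545) = 3.1724.

3.17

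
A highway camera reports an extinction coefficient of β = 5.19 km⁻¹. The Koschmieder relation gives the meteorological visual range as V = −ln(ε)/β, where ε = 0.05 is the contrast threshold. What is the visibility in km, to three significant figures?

V = −ln(0.05) / 5.19 = 2.996 / 5.19 = 0.5772 km.

0.577 km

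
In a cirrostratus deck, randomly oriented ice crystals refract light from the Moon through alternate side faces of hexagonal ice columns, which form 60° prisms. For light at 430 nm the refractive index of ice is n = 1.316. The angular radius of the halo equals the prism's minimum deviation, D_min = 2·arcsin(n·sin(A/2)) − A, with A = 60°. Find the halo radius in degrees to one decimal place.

n·sin(A/2) = 1.316 × sin 30° = 1.316 × 0.5000 = 0.6580.
D_min = 2·arcsin(0.6580) − 60° = 2 × 41.148° − 60° = 22.295°.

22.3°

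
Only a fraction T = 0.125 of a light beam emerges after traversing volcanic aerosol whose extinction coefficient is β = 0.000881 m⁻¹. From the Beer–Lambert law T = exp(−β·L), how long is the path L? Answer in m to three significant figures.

Beer–Lambert: T = exp(−βL) ⇒ L = −ln(T)/β = −ln(0.125)/0.000881 = 2.0794/0.000881 = 2360 m.

2360 m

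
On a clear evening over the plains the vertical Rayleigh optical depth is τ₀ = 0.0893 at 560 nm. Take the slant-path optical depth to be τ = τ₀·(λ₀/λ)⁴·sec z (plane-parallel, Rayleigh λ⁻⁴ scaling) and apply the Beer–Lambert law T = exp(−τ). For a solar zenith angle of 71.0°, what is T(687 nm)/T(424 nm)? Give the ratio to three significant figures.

Airmass: sec 71.0° = 3.0716.
τ(687 nm) = 0.0893 × (560/687)⁴ × 3.0716 = 0.0893 × 0.4415 × 3.0716 = 0.1211.
τ(424 nm) = 0.0893 × (560/424)⁴ × 3.0716 = 0.0893 × 3.0429 × 3.0716 = 0.8346.
T(687)/T(424) = exp(τ_B − τ_A) = exp(0.7135) = 2.0412.

2.04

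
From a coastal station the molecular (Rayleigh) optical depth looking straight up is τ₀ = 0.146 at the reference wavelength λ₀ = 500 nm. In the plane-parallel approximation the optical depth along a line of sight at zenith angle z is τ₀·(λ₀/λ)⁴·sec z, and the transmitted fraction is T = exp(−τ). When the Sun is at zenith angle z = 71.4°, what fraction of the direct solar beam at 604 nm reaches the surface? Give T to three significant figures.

sec 71.4° = 3.1352.
τ = 0.146 × (500/604)⁴ × 3.1352 = 0.146 × 0.4696 × 3.1352 = 0.2150.
T = exp(−0.2150) = 0.8066.

0.807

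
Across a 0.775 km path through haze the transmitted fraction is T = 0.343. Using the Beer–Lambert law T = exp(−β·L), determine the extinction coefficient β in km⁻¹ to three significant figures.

Beer–Lambert: T = exp(−βL) ⇒ β = −ln(T)/L = −ln(0.343)/0.775 = 1.0700/0.775 = 1.381 km⁻¹.

1.38 km⁻¹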